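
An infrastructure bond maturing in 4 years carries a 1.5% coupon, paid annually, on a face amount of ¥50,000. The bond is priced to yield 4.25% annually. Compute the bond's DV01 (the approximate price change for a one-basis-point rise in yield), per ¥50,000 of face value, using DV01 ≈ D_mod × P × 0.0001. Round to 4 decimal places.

Periodic yield y = 0.0425.
  t   CF        PV=CF/(1+0.0425)^t    t·PV
  1       750.00       719.4245       719.4245
  2       750.00       690.0954     1,380.1908
  3       750.00       661.9620     1,985.8861
  4    50,750.00    42,966.6795   171,866.7179
  Σ                 45,038.1614   175,952.2192
P = 45,038.1614; D_Mac = 3.90674 yrs; D_mod = 3.74747 yrs.
DV01 ≈ 3.74747 × 45,038.1614 × 0.0001 = 16.877911.

¥16.8779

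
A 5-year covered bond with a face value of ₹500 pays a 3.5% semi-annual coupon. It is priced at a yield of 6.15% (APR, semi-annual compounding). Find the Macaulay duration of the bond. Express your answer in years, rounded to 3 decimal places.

Periodic yield y = 0.03075. Discount each cash flow and weight by its period:
  t   CF        PV=CF/(1+0.03075)^t    t·PV
  1         8.75         8.4890         8.4890
  2         8.75         8.2357        16.4714
  3         8.75         7.9900        23.9701
  4         8.75         7.7517        31.0066
  5         8.75         7.5204        37.6020
  6         8.75         7.2961        43.7763
  7         8.75         7.0784        49.5487
  8         8.75         6.8672        54.9378
  9         8.75         6.6624        59.9612
  10      508.75       375.8123     3,758.1230
  Σ                    443.7031     4,083.8862
Price P = Σ PV = 443.7031.
Macaulay duration = Σ(t·PV) / P = 4,083.8862 / 443.7031 = 9.20410 half-year periods.
In years: 9.20410 / 2 = 4.60205 years.

4.602 years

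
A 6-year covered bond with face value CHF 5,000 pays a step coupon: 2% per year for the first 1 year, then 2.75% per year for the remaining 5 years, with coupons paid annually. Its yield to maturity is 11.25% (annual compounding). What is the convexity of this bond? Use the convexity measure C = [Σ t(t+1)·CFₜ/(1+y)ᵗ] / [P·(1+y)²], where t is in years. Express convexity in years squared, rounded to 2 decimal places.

With y = 0.1125:
  t   CF        PV=CF/(1+0.1125)^t    t·PV        t(t+1)·PV
  1       100.00        89.8876        89.8876         179.7753
  2       137.50       111.0971       222.1942         666.5825
  3       137.50        99.8625       299.5876       1,198.3506
  4       137.50        89.7641       359.0563       1,795.2817
  5       137.50        80.6868       403.4341       2,420.6046
  6     5,137.50     2,709.8903    16,259.3420     113,815.3943
  Σ                  3,181.1885    17,633.5019     120,075.9890
P = 3,181.1885.
Convexity = Σ t(t+1)·PV / [P·(1+y)²] = 120,075.9890 / (3,181.1885 × 1.237656) = 30.49767.

30.50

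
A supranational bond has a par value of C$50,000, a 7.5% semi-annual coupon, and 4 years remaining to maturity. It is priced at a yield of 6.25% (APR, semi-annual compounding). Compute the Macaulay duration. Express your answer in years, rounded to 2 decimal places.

3.54 years

Periodic yield y = 0.03125. Discount each cash flow and weight by its period:
  t   CF        PV=CF/(1+0.03125)^t    t·PV
  1     1,875.00     1,818.1818     1,818.1818
  2     1,875.00     1,763.0854     3,526.1708
  3     1,875.00     1,709.6586     5,128.9757
  4     1,875.00     1,657.8507     6,631.4029
  5     1,875.00     1,607.6128     8,038.0642
  6     1,875.00     1,558.8973     9,353.3838
  7     1,875.00     1,511.6580    10,581.6059
  8    51,875.00    40,555.1878   324,441.5027
  Σ                 52,182.1325   369,519.2878
Price P = Σ PV = 52,182.1325.
Macaulay duration = Σ(t·PV) / P = 369,519.2878 / 52,182.1325 = 7.08134 half-year periods.
In years: 7.08134 / 2 = 3.54067 years.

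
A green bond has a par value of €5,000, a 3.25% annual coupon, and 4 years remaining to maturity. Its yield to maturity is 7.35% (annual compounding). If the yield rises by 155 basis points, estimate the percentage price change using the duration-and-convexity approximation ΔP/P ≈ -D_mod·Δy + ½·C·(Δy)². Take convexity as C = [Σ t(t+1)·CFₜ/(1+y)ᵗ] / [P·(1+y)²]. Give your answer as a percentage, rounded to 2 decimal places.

-5.29%

With y = 0.0735:
  t   CF        PV=CF/(1+0.0735)^t    t·PV        t(t+1)·PV
  1       162.50       151.3740       151.3740         302.7480
  2       162.50       141.0098       282.0196         846.0587
  3       162.50       131.3552       394.0656       1,576.2622
  4     5,162.50     3,887.3341    15,549.3365      77,746.6823
  Σ                  4,311.0731    16,376.7956      80,471.7513
P = 4,311.0731; D_Mac = 3.79877 yrs; D_mod = 3.53868 yrs; C = 16.19772.
Duration effect: -3.53868 × (+0.0155) = -0.054850
Convexity effect: 0.5 × 16.19772 × (0.0155)² = +0.0019458
ΔP/P ≈ -0.054850 + 0.0019458 = -0.052904 = -5.2904%.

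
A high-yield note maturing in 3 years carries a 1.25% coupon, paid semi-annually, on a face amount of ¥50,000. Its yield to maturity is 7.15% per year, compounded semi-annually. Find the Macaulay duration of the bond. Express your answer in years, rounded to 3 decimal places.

2.949 years

Periodic yield y = 0.03575. Discount each cash flow and weight by its period:
  t   CF        PV=CF/(1+0.03575)^t    t·PV
  1       312.50       301.7137       301.7137
  2       312.50       291.2998       582.5995
  3       312.50       281.2452       843.7357
  4       312.50       271.5378     1,086.1511
  5       312.50       262.1654     1,310.8268
  6    50,312.50    40,751.7484   244,510.4902
  Σ                 42,159.7102   248,635.5171
Price P = Σ PV = 42,159.7102.
Macaulay duration = Σ(t·PV) / P = 248,635.5171 / 42,159.7102 = 5.89747 half-year periods.
In years: 5.89747 / 2 = 2.94873 years.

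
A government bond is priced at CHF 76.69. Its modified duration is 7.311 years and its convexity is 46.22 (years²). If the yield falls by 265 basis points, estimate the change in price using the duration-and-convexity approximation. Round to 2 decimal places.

Duration effect: -D_mod·Δy = -7.311 × (-0.0265) = +0.1937415
Convexity effect: ½·C·(Δy)² = 0.5 × 46.22 × (-0.0265)² = +0.0162289975
ΔP/P ≈ +0.1937415 + 0.0162289975 = +0.2099704975
ΔP ≈ 76.69 × (+0.2099704975) = +16.102637453275.

+CHF 16.10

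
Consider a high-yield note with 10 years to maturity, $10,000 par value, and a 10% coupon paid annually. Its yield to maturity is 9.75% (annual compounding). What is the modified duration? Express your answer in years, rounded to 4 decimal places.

6.1822 years

Periodic yield y = 0.0975. First find Macaulay duration:
  t   CF        PV=CF/(1+0.0975)^t    t·PV
  1     1,000.00       911.1617       911.1617
  2     1,000.00       830.2157     1,660.4314
  3     1,000.00       756.4608     2,269.3823
  4     1,000.00       689.2581     2,757.0324
  5     1,000.00       628.0256     3,140.1281
  6     1,000.00       572.2329     3,433.3974
  7     1,000.00       521.3967     3,649.7771
  8     1,000.00       475.0767     3,800.6139
  9     1,000.00       432.8717     3,895.8457
  10   11,000.00     4,338.5779    43,385.7786
  Σ                 10,155.2779    68,903.5487
P = 10,155.2779; Macaulay duration = 68,903.5487 / 10,155.2779 = 6.78500 years.
Modified duration = D_Mac / (1 + y) = 6.78500 / 1.0975 = 6.18223 years.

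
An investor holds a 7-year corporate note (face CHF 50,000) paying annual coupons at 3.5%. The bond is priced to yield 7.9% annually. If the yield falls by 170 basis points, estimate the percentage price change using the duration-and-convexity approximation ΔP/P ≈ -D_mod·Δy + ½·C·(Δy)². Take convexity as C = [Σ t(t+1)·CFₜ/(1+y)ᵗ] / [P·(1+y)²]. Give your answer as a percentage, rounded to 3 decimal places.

+10.386%

With y = 0.079:
  t   CF        PV=CF/(1+0.079)^t    t·PV        t(t+1)·PV
  1     1,750.00     1,621.8721     1,621.8721       3,243.7442
  2     1,750.00     1,503.1252     3,006.2504       9,018.7513
  3     1,750.00     1,393.0725     4,179.2175      16,716.8698
  4     1,750.00     1,291.0774     5,164.3095      25,821.5475
  5     1,750.00     1,196.5499     5,982.7496      35,896.4979
  6     1,750.00     1,108.9434     6,653.6604      46,575.6228
  7    51,750.00    30,392.0672   212,744.4707   1,701,955.7653
  Σ                 38,506.7077   239,352.5302   1,839,228.7987
P = 38,506.7077; D_Mac = 6.21587 yrs; D_mod = 5.76077 yrs; C = 41.02575.
Duration effect: -5.76077 × (-0.017) = +0.097933
Convexity effect: 0.5 × 41.02575 × (-0.017)² = +0.0059282
ΔP/P ≈ +0.097933 + 0.0059282 = +0.103861 = +10.3861%.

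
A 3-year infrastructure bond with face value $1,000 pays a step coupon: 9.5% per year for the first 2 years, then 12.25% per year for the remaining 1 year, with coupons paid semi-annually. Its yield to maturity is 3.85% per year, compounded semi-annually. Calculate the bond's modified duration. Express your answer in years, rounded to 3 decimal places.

Periodic yield y = 0.01925. First find Macaulay duration:
  t   CF        PV=CF/(1+0.01925)^t    t·PV
  1        47.50        46.6029        46.6029
  2        47.50        45.7227        91.4455
  3        47.50        44.8592       134.5776
  4        47.50        44.0120       176.0478
  5        61.25        55.6804       278.4021
  6     1,061.25       946.5278     5,679.1669
  Σ                  1,183.4050     6,406.2428
P = 1,183.4050; Macaulay duration = 6,406.2428 / 1,183.4050 = 5.41340 half-year periods = 2.70670 years.
Modified duration = D_Mac / (1 + y) = 2.70670 / 1.01925 = 2.65558 years.

2.656 years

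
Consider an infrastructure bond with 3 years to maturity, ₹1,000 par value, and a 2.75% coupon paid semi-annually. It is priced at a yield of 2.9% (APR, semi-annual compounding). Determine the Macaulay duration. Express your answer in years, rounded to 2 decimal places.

Periodic yield y = 0.0145. Discount each cash flow and weight by its period:
  t   CF        PV=CF/(1+0.0145)^t    t·PV
  1        13.75        13.5535        13.5535
  2        13.75        13.3598        26.7195
  3        13.75        13.1688        39.5064
  4        13.75        12.9806        51.9224
  5        13.75        12.7951        63.9753
  6     1,013.75       929.8621     5,579.1728
  Σ                    995.7198     5,774.8499
Price P = Σ PV = 995.7198.
Macaulay duration = Σ(t·PV) / P = 5,774.8499 / 995.7198 = 5.79967 half-year periods.
In years: 5.79967 / 2 = 2.89984 years.

2.90 years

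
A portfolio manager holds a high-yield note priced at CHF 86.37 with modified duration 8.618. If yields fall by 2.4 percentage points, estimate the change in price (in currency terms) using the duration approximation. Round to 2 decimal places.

+CHF 17.86

Duration approximation: ΔP/P ≈ -D_mod · Δy = -8.618 × (-0.024) = +0.206832.
ΔP ≈ 86.37 × (+0.206832) = +17.86407984.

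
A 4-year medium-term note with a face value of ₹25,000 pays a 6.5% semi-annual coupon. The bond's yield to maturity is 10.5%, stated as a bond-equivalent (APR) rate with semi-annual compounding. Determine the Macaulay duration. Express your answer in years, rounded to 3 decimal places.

Periodic yield y = 0.0525. Discount each cash flow and weight by its period:
  t   CF        PV=CF/(1+0.0525)^t    t·PV
  1       812.50       771.9715       771.9715
  2       812.50       733.4646     1,466.9292
  3       812.50       696.8785     2,090.6355
  4       812.50       662.1173     2,648.4693
  5       812.50       629.0901     3,145.4505
  6       812.50       597.7103     3,586.2618
  7       812.50       567.8958     3,975.2704
  8    25,812.50    17,141.6741   137,133.3925
  Σ                 21,800.8021   154,818.3807
Price P = Σ PV = 21,800.8021.
Macaulay duration = Σ(t·PV) / P = 154,818.3807 / 21,800.8021 = 7.10150 half-year periods.
In years: 7.10150 / 2 = 3.55075 years.

3.551 years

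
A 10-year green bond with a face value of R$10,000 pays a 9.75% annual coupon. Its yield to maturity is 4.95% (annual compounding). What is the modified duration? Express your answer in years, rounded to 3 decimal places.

6.961 years

Periodic yield y = 0.0495. First find Macaulay duration:
  t   CF        PV=CF/(1+0.0495)^t    t·PV
  1       975.00       929.0138       929.0138
  2       975.00       885.1966     1,770.3932
  3       975.00       843.4460     2,530.3380
  4       975.00       803.6646     3,214.6584
  5       975.00       765.7595     3,828.7976
  6       975.00       729.6422     4,377.8533
  7       975.00       695.2284     4,866.5989
  8       975.00       662.4377     5,299.5020
  9       975.00       631.1937     5,680.7430
  10   10,975.00     6,769.8664    67,698.6642
  Σ                 13,715.4490   100,196.5625
P = 13,715.4490; Macaulay duration = 100,196.5625 / 13,715.4490 = 7.30538 years.
Modified duration = D_Mac / (1 + y) = 7.30538 / 1.0495 = 6.96082 years.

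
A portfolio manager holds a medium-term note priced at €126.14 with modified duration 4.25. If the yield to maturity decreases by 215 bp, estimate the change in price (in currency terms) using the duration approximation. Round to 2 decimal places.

Duration approximation: ΔP/P ≈ -D_mod · Δy = -4.25 × (-0.0215) = +0.091375.
ΔP ≈ 126.14 × (+0.091375) = +11.5260425.

+€11.53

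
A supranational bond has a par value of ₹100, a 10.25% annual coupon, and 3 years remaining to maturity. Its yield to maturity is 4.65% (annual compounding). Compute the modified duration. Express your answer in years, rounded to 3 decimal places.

Periodic yield y = 0.0465. First find Macaulay duration:
  t   CF        PV=CF/(1+0.0465)^t    t·PV
  1        10.25         9.7946         9.7946
  2        10.25         9.3593        18.7187
  3       110.25        96.1969       288.5906
  Σ                    115.3508       317.1038
P = 115.3508; Macaulay duration = 317.1038 / 115.3508 = 2.74904 years.
Modified duration = D_Mac / (1 + y) = 2.74904 / 1.0465 = 2.62689 years.

2.627 years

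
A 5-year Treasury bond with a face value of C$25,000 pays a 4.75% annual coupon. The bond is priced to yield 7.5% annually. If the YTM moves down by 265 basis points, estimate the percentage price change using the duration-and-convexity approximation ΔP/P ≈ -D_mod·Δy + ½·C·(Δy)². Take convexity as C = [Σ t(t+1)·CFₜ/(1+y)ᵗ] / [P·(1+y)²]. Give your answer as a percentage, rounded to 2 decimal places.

With y = 0.075:
  t   CF        PV=CF/(1+0.075)^t    t·PV        t(t+1)·PV
  1     1,187.50     1,104.6512     1,104.6512       2,209.3023
  2     1,187.50     1,027.5825     2,055.1650       6,165.4949
  3     1,187.50       955.8907     2,867.6720      11,470.6881
  4     1,187.50       889.2006     3,556.8025      17,784.0126
  5    26,187.50    18,241.1292    91,205.6459     547,233.8755
  Σ                 22,218.4541   100,789.9366     584,863.3734
P = 22,218.4541; D_Mac = 4.53632 yrs; D_mod = 4.21983 yrs; C = 22.77842.
Duration effect: -4.21983 × (-0.0265) = +0.111825
Convexity effect: 0.5 × 22.77842 × (-0.0265)² = +0.0079981
ΔP/P ≈ +0.111825 + 0.0079981 = +0.119824 = +11.9824%.

+11.98%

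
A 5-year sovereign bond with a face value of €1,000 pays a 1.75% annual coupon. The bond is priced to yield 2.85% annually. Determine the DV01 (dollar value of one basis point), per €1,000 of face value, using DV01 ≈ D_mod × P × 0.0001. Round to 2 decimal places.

€0.45

Periodic yield y = 0.0285.
  t   CF        PV=CF/(1+0.0285)^t    t·PV
  1        17.50        17.0151        17.0151
  2        17.50        16.5436        33.0872
  3        17.50        16.0852        48.2555
  4        17.50        15.6394        62.5577
  5     1,017.50       884.1235     4,420.6175
  Σ                    949.4067     4,581.5329
P = 949.4067; D_Mac = 4.82568 yrs; D_mod = 4.69196 yrs.
DV01 ≈ 4.69196 × 949.4067 × 0.0001 = 0.445458.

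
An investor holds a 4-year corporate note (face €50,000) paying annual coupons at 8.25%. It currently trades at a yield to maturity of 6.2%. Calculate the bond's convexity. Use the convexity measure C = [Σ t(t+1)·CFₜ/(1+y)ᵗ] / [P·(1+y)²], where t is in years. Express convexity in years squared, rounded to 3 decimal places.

15.271

With y = 0.062:
  t   CF        PV=CF/(1+0.062)^t    t·PV        t(t+1)·PV
  1     4,125.00     3,884.1808     3,884.1808       7,768.3616
  2     4,125.00     3,657.4207     7,314.8414      21,944.5242
  3     4,125.00     3,443.8990    10,331.6969      41,326.7877
  4    54,125.00    42,550.0272   170,200.1089     851,000.5447
  Σ                 53,535.5277   191,730.8281     922,040.2181
P = 53,535.5277.
Convexity = Σ t(t+1)·PV / [P·(1+y)²] = 922,040.2181 / (53,535.5277 × 1.127844) = 15.27069.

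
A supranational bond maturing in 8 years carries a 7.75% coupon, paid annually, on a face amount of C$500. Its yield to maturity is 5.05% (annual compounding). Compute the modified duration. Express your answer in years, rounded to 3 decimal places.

6.092 years

Periodic yield y = 0.0505. First find Macaulay duration:
  t   CF        PV=CF/(1+0.0505)^t    t·PV
  1        38.75        36.8872        36.8872
  2        38.75        35.1139        70.2279
  3        38.75        33.4259       100.2778
  4        38.75        31.8191       127.2763
  5        38.75        30.2895       151.4473
  6        38.75        28.8334       173.0002
  7        38.75        27.4473       192.1310
  8       538.75       363.2610     2,906.0884
  Σ                    587.0773     3,757.3360
P = 587.0773; Macaulay duration = 3,757.3360 / 587.0773 = 6.40007 years.
Modified duration = D_Mac / (1 + y) = 6.40007 / 1.0505 = 6.09240 years.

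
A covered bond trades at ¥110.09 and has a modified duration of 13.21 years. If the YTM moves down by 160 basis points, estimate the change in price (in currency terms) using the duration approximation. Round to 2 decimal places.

+¥23.27

Duration approximation: ΔP/P ≈ -D_mod · Δy = -13.21 × (-0.016) = +0.211360.
ΔP ≈ 110.09 × (+0.211360) = +23.2686224.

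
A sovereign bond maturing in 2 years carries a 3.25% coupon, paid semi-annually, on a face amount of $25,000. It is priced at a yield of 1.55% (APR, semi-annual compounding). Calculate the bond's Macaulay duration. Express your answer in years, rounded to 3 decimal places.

Periodic yield y = 0.00775. Discount each cash flow and weight by its period:
  t   CF        PV=CF/(1+0.00775)^t    t·PV
  1       406.25       403.1258       403.1258
  2       406.25       400.0256       800.0512
  3       406.25       396.9492     1,190.8477
  4    25,406.25    24,633.6825    98,534.7301
  Σ                 25,833.7831   100,928.7547
Price P = Σ PV = 25,833.7831.
Macaulay duration = Σ(t·PV) / P = 100,928.7547 / 25,833.7831 = 3.90685 half-year periods.
In years: 3.90685 / 2 = 1.95343 years.

1.953 years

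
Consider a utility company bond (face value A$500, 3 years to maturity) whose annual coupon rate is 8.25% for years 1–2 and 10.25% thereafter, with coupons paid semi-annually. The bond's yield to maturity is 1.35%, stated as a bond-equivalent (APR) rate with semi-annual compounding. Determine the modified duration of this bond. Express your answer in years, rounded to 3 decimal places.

2.728 years

Periodic yield y = 0.00675. First find Macaulay duration:
  t   CF        PV=CF/(1+0.00675)^t    t·PV
  1       20.625        20.4867        20.4867
  2       20.625        20.3494        40.6987
  3       20.625        20.2129        60.6388
  4       20.625        20.0774        80.3096
  5       25.625        24.7774       123.8870
  6      525.625       504.8312     3,028.9872
  Σ                    610.7350     3,355.0079
P = 610.7350; Macaulay duration = 3,355.0079 / 610.7350 = 5.49339 half-year periods = 2.74670 years.
Modified duration = D_Mac / (1 + y) = 2.74670 / 1.00675 = 2.72828 years.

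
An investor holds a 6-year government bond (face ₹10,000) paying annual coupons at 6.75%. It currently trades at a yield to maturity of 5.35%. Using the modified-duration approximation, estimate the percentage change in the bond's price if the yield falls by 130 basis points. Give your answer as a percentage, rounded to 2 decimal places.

Periodic yield y = 0.0535. Modified duration first:
  t   CF        PV=CF/(1+0.0535)^t    t·PV
  1       675.00       640.7214       640.7214
  2       675.00       608.1836     1,216.3672
  3       675.00       577.2981     1,731.8944
  4       675.00       547.9811     2,191.9246
  5       675.00       520.1530     2,600.7648
  6    10,675.00     7,808.3747    46,850.2480
  Σ                 10,702.7119    55,231.9204
P = 10,702.7119; D_Mac = 5.16055 yrs; D_mod = 5.16055/(1+0.0535) = 4.89848 yrs.
ΔP/P ≈ -D_mod · Δy = -4.89848 × (-0.013) = +0.063680 = +6.3680%.

+6.37%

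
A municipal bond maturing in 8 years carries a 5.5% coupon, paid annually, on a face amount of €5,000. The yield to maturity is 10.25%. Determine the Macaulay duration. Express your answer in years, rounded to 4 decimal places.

6.4442 years

Periodic yield y = 0.1025. Discount each cash flow and weight by its year:
  t   CF        PV=CF/(1+0.1025)^t    t·PV
  1       275.00       249.4331       249.4331
  2       275.00       226.2432       452.4864
  3       275.00       205.2092       615.6277
  4       275.00       186.1308       744.5233
  5       275.00       168.8261       844.1307
  6       275.00       153.1303       918.7817
  7       275.00       138.8937       972.2558
  8     5,275.00     2,416.5383    19,332.3062
  Σ                  3,744.4047    24,129.5450
Price P = Σ PV = 3,744.4047.
Macaulay duration = Σ(t·PV) / P = 24,129.5450 / 3,744.4047 = 6.44416 years.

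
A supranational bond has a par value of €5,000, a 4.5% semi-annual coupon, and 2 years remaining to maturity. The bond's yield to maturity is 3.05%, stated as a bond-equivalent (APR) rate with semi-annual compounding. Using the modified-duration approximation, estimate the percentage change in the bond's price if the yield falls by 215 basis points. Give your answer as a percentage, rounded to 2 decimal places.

Periodic yield y = 0.01525. Modified duration first:
  t   CF        PV=CF/(1+0.01525)^t    t·PV
  1       112.50       110.8101       110.8101
  2       112.50       109.1457       218.2913
  3       112.50       107.5062       322.5186
  4     5,112.50     4,812.1741    19,248.6963
  Σ                  5,139.6361    19,900.3164
P = 5,139.6361; D_Mac = 3.87193 half-year periods = 1.93597 yrs; D_mod = 1.93597/(1+0.01525) = 1.90689 yrs.
ΔP/P ≈ -D_mod · Δy = -1.90689 × (-0.0215) = +0.040998 = +4.0998%.

+4.10%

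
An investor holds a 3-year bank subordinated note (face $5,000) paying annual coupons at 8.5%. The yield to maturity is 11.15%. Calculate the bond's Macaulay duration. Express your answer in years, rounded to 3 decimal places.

Periodic yield y = 0.1115. Discount each cash flow and weight by its year:
  t   CF        PV=CF/(1+0.1115)^t    t·PV
  1       425.00       382.3662       382.3662
  2       425.00       344.0092       688.0183
  3     5,425.00     3,950.6753    11,852.0260
  Σ                  4,677.0507    12,922.4105
Price P = Σ PV = 4,677.0507.
Macaulay duration = Σ(t·PV) / P = 12,922.4105 / 4,677.0507 = 2.76294 years.

2.763 years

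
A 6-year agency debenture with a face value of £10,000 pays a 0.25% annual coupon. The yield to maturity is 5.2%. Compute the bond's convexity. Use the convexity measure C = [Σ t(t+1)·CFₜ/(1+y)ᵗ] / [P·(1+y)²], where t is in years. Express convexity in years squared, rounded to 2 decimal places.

37.58

With y = 0.052:
  t   CF        PV=CF/(1+0.052)^t    t·PV        t(t+1)·PV
  1        25.00        23.7643        23.7643          47.5285
  2        25.00        22.5896        45.1792         135.5376
  3        25.00        21.4730        64.4190         257.6760
  4        25.00        20.4116        81.6464         408.2320
  5        25.00        19.4027        97.0133         582.0798
  6    10,025.00     7,395.8815    44,375.2888     310,627.0218
  Σ                  7,503.5226    44,687.3110     312,058.0758
P = 7,503.5226.
Convexity = Σ t(t+1)·PV / [P·(1+y)²] = 312,058.0758 / (7,503.5226 × 1.106704) = 37.57844.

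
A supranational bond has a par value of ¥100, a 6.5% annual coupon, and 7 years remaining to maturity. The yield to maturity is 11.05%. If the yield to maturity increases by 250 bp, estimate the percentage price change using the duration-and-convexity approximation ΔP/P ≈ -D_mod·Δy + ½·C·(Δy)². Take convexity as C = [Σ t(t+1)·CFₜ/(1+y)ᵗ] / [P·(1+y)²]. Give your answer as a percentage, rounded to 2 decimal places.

With y = 0.1105:
  t   CF        PV=CF/(1+0.1105)^t    t·PV        t(t+1)·PV
  1         6.50         5.8532         5.8532          11.7064
  2         6.50         5.2708        10.5416          31.6248
  3         6.50         4.7463        14.2390          56.9559
  4         6.50         4.2740        17.0962          85.4809
  5         6.50         3.8488        19.2438         115.4627
  6         6.50         3.4658        20.7947         145.5631
  7       106.50        51.1352       357.9462       2,863.5693
  Σ                     78.5941       445.7146       3,310.3631
P = 78.5941; D_Mac = 5.67110 yrs; D_mod = 5.10679 yrs; C = 34.15455.
Duration effect: -5.10679 × (+0.025) = -0.127670
Convexity effect: 0.5 × 34.15455 × (0.025)² = +0.0106733
ΔP/P ≈ -0.127670 + 0.0106733 = -0.116997 = -11.6997%.

-11.70%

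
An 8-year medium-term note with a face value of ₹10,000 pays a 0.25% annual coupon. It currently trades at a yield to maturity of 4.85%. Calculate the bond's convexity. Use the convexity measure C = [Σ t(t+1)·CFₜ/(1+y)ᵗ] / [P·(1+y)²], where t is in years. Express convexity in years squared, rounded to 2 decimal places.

64.56

With y = 0.0485:
  t   CF        PV=CF/(1+0.0485)^t    t·PV        t(t+1)·PV
  1        25.00        23.8436        23.8436          47.6872
  2        25.00        22.7407        45.4813         136.4440
  3        25.00        21.6888        65.0663         260.2651
  4        25.00        20.6855        82.7420         413.7102
  5        25.00        19.7287        98.6434         591.8601
  6        25.00        18.8161       112.8965         790.2758
  7        25.00        17.9457       125.6201       1,004.9605
  8    10,025.00     6,863.3620    54,906.8956     494,162.0606
  Σ                  7,008.8110    55,461.1888     497,407.2636
P = 7,008.8110.
Convexity = Σ t(t+1)·PV / [P·(1+y)²] = 497,407.2636 / (7,008.8110 × 1.099352) = 64.55515.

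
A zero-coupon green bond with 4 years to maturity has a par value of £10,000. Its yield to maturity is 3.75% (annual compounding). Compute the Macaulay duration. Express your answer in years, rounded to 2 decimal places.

4.00 years

A zero-coupon bond has a single cash flow at maturity, so its Macaulay duration equals its maturity: 4 years.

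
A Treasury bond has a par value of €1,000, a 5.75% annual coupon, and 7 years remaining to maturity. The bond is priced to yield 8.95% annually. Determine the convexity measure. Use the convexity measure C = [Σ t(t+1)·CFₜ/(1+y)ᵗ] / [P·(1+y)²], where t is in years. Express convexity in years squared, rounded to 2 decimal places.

With y = 0.0895:
  t   CF        PV=CF/(1+0.0895)^t    t·PV        t(t+1)·PV
  1        57.50        52.7765        52.7765         105.5530
  2        57.50        48.4410        96.8821         290.6462
  3        57.50        44.4617       133.3851         533.5405
  4        57.50        40.8093       163.2371         816.1856
  5        57.50        37.4569       187.2844       1,123.7066
  6        57.50        34.3799       206.2793       1,443.9552
  7     1,057.50       580.3497     4,062.4476      32,499.5809
  Σ                    838.6750     4,902.2922      36,813.1680
P = 838.6750.
Convexity = Σ t(t+1)·PV / [P·(1+y)²] = 36,813.1680 / (838.6750 × 1.187010) = 36.97899.

36.98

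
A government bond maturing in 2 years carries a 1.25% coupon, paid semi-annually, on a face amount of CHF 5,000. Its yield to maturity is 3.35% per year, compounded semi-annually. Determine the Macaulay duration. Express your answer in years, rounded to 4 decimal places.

Periodic yield y = 0.01675. Discount each cash flow and weight by its period:
  t   CF        PV=CF/(1+0.01675)^t    t·PV
  1        31.25        30.7352        30.7352
  2        31.25        30.2289        60.4577
  3        31.25        29.7309        89.1926
  4     5,031.25     4,707.8127    18,831.2507
  Σ                  4,798.5076    19,011.6362
Price P = Σ PV = 4,798.5076.
Macaulay duration = Σ(t·PV) / P = 19,011.6362 / 4,798.5076 = 3.96199 half-year periods.
In years: 3.96199 / 2 = 1.98099 years.

1.9810 years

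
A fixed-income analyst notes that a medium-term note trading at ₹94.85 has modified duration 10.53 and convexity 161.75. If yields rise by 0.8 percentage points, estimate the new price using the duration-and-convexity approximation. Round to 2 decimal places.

₹87.35

Duration effect: -D_mod·Δy = -10.53 × (+0.008) = -0.084240
Convexity effect: ½·C·(Δy)² = 0.5 × 161.75 × (0.008)² = +0.0051760
ΔP/P ≈ -0.084240 + 0.0051760 = -0.079064
New price ≈ 94.85 × (1 - 0.079064) = 87.3507796.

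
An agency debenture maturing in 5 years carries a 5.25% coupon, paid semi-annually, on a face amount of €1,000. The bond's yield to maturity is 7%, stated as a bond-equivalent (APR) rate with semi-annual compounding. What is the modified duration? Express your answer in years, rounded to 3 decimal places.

4.287 years

Periodic yield y = 0.035. First find Macaulay duration:
  t   CF        PV=CF/(1+0.035)^t    t·PV
  1        26.25        25.3623        25.3623
  2        26.25        24.5047        49.0093
  3        26.25        23.6760        71.0280
  4        26.25        22.8754        91.5014
  5        26.25        22.1018       110.5090
  6        26.25        21.3544       128.1264
  7        26.25        20.6323       144.4258
  8        26.25        19.9346       159.4764
  9        26.25        19.2604       173.3439
  10    1,026.25       727.5279     7,275.2793
  Σ                    927.2297     8,228.0619
P = 927.2297; Macaulay duration = 8,228.0619 / 927.2297 = 8.87381 half-year periods = 4.43691 years.
Modified duration = D_Mac / (1 + y) = 4.43691 / 1.035 = 4.28687 years.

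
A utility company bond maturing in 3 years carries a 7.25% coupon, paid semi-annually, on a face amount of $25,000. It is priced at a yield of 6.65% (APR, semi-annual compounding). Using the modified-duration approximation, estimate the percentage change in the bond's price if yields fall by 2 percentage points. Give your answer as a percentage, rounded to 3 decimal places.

Periodic yield y = 0.03325. Modified duration first:
  t   CF        PV=CF/(1+0.03325)^t    t·PV
  1       906.25       877.0869       877.0869
  2       906.25       848.8622     1,697.7244
  3       906.25       821.5458     2,464.6374
  4       906.25       795.1084     3,180.4338
  5       906.25       769.5218     3,847.6092
  6    25,906.25    21,289.8239   127,738.9432
  Σ                 25,401.9490   139,806.4348
P = 25,401.9490; D_Mac = 5.50377 half-year periods = 2.75188 yrs; D_mod = 2.75188/(1+0.03325) = 2.66333 yrs.
ΔP/P ≈ -D_mod · Δy = -2.66333 × (-0.02) = +0.053267 = +5.3267%.

+5.327%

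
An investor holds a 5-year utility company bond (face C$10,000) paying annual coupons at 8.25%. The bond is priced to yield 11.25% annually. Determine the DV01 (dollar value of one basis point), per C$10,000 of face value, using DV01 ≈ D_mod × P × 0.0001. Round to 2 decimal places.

C$3.40

Periodic yield y = 0.1125.
  t   CF        PV=CF/(1+0.1125)^t    t·PV
  1       825.00       741.5730       741.5730
  2       825.00       666.5825     1,333.1650
  3       825.00       599.1753     1,797.5258
  4       825.00       538.5845     2,154.3381
  5    10,825.00     6,352.2533    31,761.2664
  Σ                  8,898.1686    37,787.8684
P = 8,898.1686; D_Mac = 4.24670 yrs; D_mod = 3.81726 yrs.
DV01 ≈ 3.81726 × 8,898.1686 × 0.0001 = 3.396662.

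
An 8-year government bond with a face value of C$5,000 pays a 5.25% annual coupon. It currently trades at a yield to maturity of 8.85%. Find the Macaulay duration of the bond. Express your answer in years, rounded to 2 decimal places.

6.56 years

Periodic yield y = 0.0885. Discount each cash flow and weight by its year:
  t   CF        PV=CF/(1+0.0885)^t    t·PV
  1       262.50       241.1576       241.1576
  2       262.50       221.5504       443.1007
  3       262.50       203.5373       610.6119
  4       262.50       186.9888       747.9552
  5       262.50       171.7858       858.9288
  6       262.50       157.8188       946.9127
  7       262.50       144.9874     1,014.9118
  8     5,262.50     2,670.3282    21,362.6256
  Σ                  3,998.1541    26,226.2042
Price P = Σ PV = 3,998.1541.
Macaulay duration = Σ(t·PV) / P = 26,226.2042 / 3,998.1541 = 6.55958 years.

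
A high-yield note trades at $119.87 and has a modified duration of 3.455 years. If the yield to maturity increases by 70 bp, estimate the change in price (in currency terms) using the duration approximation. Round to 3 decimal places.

Duration approximation: ΔP/P ≈ -D_mod · Δy = -3.455 × (+0.007) = -0.024185.
ΔP ≈ 119.87 × (-0.024185) = -2.89905595.

-$2.899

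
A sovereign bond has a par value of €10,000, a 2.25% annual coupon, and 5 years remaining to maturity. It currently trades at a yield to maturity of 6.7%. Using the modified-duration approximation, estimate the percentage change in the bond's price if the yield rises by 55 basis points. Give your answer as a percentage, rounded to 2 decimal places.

Periodic yield y = 0.067. Modified duration first:
  t   CF        PV=CF/(1+0.067)^t    t·PV
  1       225.00       210.8716       210.8716
  2       225.00       197.6304       395.2607
  3       225.00       185.2206       555.6618
  4       225.00       173.5901       694.3602
  5    10,225.00     7,393.3492    36,966.7460
  Σ                  8,160.6618    38,822.9004
P = 8,160.6618; D_Mac = 4.75732 yrs; D_mod = 4.75732/(1+0.067) = 4.45860 yrs.
ΔP/P ≈ -D_mod · Δy = -4.45860 × (+0.0055) = -0.024522 = -2.4522%.

-2.45%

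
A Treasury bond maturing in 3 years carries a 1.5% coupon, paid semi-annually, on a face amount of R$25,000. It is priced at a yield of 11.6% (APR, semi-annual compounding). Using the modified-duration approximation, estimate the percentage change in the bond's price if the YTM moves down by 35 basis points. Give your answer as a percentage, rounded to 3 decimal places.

Periodic yield y = 0.058. Modified duration first:
  t   CF        PV=CF/(1+0.058)^t    t·PV
  1       187.50       177.2212       177.2212
  2       187.50       167.5058       335.0117
  3       187.50       158.3231       474.9693
  4       187.50       149.6438       598.5750
  5       187.50       141.4402       707.2011
  6    25,187.50    17,958.5413   107,751.2477
  Σ                 18,752.6754   110,044.2259
P = 18,752.6754; D_Mac = 5.86819 half-year periods = 2.93409 yrs; D_mod = 2.93409/(1+0.058) = 2.77325 yrs.
ΔP/P ≈ -D_mod · Δy = -2.77325 × (-0.0035) = +0.009706 = +0.9706%.

+0.971%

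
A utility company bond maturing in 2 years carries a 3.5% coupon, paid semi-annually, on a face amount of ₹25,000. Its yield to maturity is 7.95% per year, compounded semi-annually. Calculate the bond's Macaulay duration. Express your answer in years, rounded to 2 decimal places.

1.95 years

Periodic yield y = 0.03975. Discount each cash flow and weight by its period:
  t   CF        PV=CF/(1+0.03975)^t    t·PV
  1       437.50       420.7742       420.7742
  2       437.50       404.6879       809.3758
  3       437.50       389.2165     1,167.6496
  4    25,437.50    21,765.0020    87,060.0078
  Σ                 22,979.6806    89,457.8074
Price P = Σ PV = 22,979.6806.
Macaulay duration = Σ(t·PV) / P = 89,457.8074 / 22,979.6806 = 3.89291 half-year periods.
In years: 3.89291 / 2 = 1.94645 years.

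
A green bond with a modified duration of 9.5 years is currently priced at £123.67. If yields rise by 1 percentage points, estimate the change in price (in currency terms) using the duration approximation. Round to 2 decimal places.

-£11.75

Duration approximation: ΔP/P ≈ -D_mod · Δy = -9.5 × (+0.01) = -0.095000.
ΔP ≈ 123.67 × (-0.095000) = -11.74865.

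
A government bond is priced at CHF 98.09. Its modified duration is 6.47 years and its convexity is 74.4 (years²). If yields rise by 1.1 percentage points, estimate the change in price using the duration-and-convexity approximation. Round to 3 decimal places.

-CHF 6.540

Duration effect: -D_mod·Δy = -6.47 × (+0.011) = -0.071170
Convexity effect: ½·C·(Δy)² = 0.5 × 74.4 × (0.011)² = +0.0045012
ΔP/P ≈ -0.071170 + 0.0045012 = -0.0666688
ΔP ≈ 98.09 × (-0.0666688) = -6.539542592.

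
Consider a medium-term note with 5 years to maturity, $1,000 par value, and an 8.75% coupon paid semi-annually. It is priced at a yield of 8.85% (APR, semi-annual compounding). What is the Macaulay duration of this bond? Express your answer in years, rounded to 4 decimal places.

4.1530 years

Periodic yield y = 0.04425. Discount each cash flow and weight by its period:
  t   CF        PV=CF/(1+0.04425)^t    t·PV
  1        43.75        41.8961        41.8961
  2        43.75        40.1208        80.2415
  3        43.75        38.4206       115.2619
  4        43.75        36.7926       147.1703
  5        43.75        35.2335       176.1674
  6        43.75        33.7405       202.4428
  7        43.75        32.3107       226.1751
  8        43.75        30.9416       247.5325
  9        43.75        29.6304       266.6737
  10    1,043.75       676.9423     6,769.4229
  Σ                    996.0290     8,272.9843
Price P = Σ PV = 996.0290.
Macaulay duration = Σ(t·PV) / P = 8,272.9843 / 996.0290 = 8.30597 half-year periods.
In years: 8.30597 / 2 = 4.15298 years.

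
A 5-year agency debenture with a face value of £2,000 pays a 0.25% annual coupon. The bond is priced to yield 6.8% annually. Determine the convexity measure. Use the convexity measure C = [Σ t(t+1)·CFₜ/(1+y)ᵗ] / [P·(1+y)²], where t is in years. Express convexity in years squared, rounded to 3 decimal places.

26.092

With y = 0.068:
  t   CF        PV=CF/(1+0.068)^t    t·PV        t(t+1)·PV
  1         5.00         4.6816         4.6816           9.3633
  2         5.00         4.3836         8.7671          26.3014
  3         5.00         4.1045        12.3134          49.2535
  4         5.00         3.8431        15.3725          76.8626
  5     2,005.00     1,442.9727     7,214.8635      43,289.1809
  Σ                  1,459.9855     7,255.9982      43,450.9617
P = 1,459.9855.
Convexity = Σ t(t+1)·PV / [P·(1+y)²] = 43,450.9617 / (1,459.9855 × 1.140624) = 26.09206.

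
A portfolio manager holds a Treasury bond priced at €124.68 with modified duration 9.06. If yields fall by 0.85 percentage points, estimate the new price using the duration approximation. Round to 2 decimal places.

€134.28

Duration approximation: ΔP/P ≈ -D_mod · Δy = -9.06 × (-0.0085) = +0.077010.
New price ≈ 124.68 × (1 + 0.077010) = 134.2816068.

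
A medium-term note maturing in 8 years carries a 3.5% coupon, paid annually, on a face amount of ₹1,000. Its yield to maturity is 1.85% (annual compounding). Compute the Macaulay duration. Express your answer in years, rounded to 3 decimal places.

7.173 years

Periodic yield y = 0.0185. Discount each cash flow and weight by its year:
  t   CF        PV=CF/(1+0.0185)^t    t·PV
  1        35.00        34.3643        34.3643
  2        35.00        33.7401        67.4801
  3        35.00        33.1272        99.3816
  4        35.00        32.5255       130.1020
  5        35.00        31.9347       159.6735
  6        35.00        31.3546       188.1279
  7        35.00        30.7851       215.4958
  8     1,035.00       893.8241     7,150.5932
  Σ                  1,121.6557     8,045.2184
Price P = Σ PV = 1,121.6557.
Macaulay duration = Σ(t·PV) / P = 8,045.2184 / 1,121.6557 = 7.17263 years.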